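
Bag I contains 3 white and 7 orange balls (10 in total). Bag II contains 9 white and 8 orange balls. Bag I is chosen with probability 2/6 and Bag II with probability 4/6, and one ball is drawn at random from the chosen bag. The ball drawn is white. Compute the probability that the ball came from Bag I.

P(white | Bag I) = 3/10; P(white | Bag II) = 9/17.
P(white) = 1/3·3/10 + 2/3·9/17 = 77/170.
By Bayes' rule, P(Bag I | white) = 1/10 / 77/170 = 17/77 ≈ 0.2208.

17/77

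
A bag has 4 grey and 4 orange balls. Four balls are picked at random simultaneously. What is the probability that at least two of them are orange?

53/70

Sum the hypergeometric tail for j = 2,…,4 orange balls.
Favorable = C(4,2)·C(4,2) + C(4,3)·C(4,1) + C(4,4)·C(4,0) = 53; total = C(8,4) = 70.
P = 53/70 = 53/70 ≈ 0.7571.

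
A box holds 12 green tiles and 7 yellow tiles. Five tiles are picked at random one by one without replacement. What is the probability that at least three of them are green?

Sum the hypergeometric tail for j = 3,…,5 green tiles.
Favorable = C(12,3)·C(7,2) + C(12,4)·C(7,1) + C(12,5)·C(7,0) = 8877; total = C(19,5) = 11628.
P = 8877/11628 = 2959/3876 ≈ 0.7634.

2959/3876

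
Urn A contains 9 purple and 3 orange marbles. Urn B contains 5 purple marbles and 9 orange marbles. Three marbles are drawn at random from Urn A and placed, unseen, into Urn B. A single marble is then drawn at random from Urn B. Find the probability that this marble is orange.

Condition on how many of the transferred marbles are orange (from Urn A: 3 orange of 12; then Urn B has 17 total).
  0 orange: C(3,0)C(9,3)/C(12,3) = 21/55; then P = 9/17
  1 orange: C(3,1)C(9,2)/C(12,3) = 27/55; then P = 10/17
  2 orange: C(3,2)C(9,1)/C(12,3) = 27/220; then P = 11/17
  3 orange: C(3,3)C(9,0)/C(12,3) = 1/220; then P = 12/17
P(orange from Urn B) = 39/68 ≈ 0.5735.

39/68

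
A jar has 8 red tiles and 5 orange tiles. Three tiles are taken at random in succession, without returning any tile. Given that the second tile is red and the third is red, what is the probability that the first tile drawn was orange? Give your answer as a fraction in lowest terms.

5/11

P(first=orange and the second tile is red and the third is red) = (5/13)·(8/12)·(7/11) = 70/429.
P(E) = Σ over first color = 28/143 + 70/429 = 14/39.
By Bayes, P(first=orange | E) = 70/429 / 14/39 = 5/11 ≈ 0.4545.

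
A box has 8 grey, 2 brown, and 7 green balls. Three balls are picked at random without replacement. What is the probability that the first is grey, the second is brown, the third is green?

Multiply the conditional probability of each draw in order, without replacement, so each draw removes one from its color and from the total.
P = (8/17) · (2/16) · (7/15) = 7/255 ≈ 0.0275.

7/255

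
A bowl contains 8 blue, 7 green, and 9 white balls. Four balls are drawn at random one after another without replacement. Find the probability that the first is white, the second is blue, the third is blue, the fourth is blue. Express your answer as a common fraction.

Multiply the conditional probability of each draw in order, without replacement, so each draw removes one from its color and from the total.
P = (9/24) · (8/23) · (7/22) · (6/21) = 3/253 ≈ 0.0119.

3/253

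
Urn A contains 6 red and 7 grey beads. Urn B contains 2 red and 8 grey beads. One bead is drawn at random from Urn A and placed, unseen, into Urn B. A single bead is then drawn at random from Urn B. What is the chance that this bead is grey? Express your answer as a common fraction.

111/143

Condition on how many of the transferred beads are grey (from Urn A: 7 grey of 13; then Urn B has 11 total).
  0 grey: C(7,0)C(6,1)/C(13,1) = 6/13; then P = 8/11
  1 grey: C(7,1)C(6,0)/C(13,1) = 7/13; then P = 9/11
P(grey from Urn B) = 111/143 ≈ 0.7762.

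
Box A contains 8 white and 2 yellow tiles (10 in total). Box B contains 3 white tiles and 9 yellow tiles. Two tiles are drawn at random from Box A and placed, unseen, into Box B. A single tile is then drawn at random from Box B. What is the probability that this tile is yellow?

Condition on how many of the transferred tiles are yellow (from Box A: 2 yellow of 10; then Box B has 14 total).
  0 yellow: C(2,0)C(8,2)/C(10,2) = 28/45; then P = 9/14
  1 yellow: C(2,1)C(8,1)/C(10,2) = 16/45; then P = 10/14
  2 yellow: C(2,2)C(8,0)/C(10,2) = 1/45; then P = 11/14
P(yellow from Box B) = 47/70 ≈ 0.6714.

47/70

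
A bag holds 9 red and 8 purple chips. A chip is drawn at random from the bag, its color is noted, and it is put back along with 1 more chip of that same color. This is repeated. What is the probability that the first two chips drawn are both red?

After a red draw the bag holds 10 red out of 18.
P = (9/17)·(10/18) = 5/17 ≈ 0.2941.

5/17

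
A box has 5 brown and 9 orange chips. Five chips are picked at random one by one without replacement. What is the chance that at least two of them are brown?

Sum the hypergeometric tail for j = 2,…,5 brown chips.
Favorable = C(5,2)·C(9,3) + C(5,3)·C(9,2) + C(5,4)·C(9,1) + C(5,5)·C(9,0) = 1246; total = C(14,5) = 2002.
P = 1246/2002 = 89/143 ≈ 0.6224.

89/143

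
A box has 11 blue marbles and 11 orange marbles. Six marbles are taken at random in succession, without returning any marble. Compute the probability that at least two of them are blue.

Sum the hypergeometric tail for j = 2,…,6 blue marbles.
Favorable = C(11,2)·C(11,4) + C(11,3)·C(11,3) + C(11,4)·C(11,2) + C(11,5)·C(11,1) + C(11,6)·C(11,0) = 69069; total = C(22,6) = 74613.
P = 69069/74613 = 299/323 ≈ 0.9257.

299/323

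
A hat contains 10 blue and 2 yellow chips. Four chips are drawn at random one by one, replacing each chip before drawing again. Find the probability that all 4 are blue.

625/1296

Multiply the conditional probability of each draw in order, with replacement (the composition resets each draw).
P = (10/12) · (10/12) · (10/12) · (10/12) = 625/1296 ≈ 0.4823.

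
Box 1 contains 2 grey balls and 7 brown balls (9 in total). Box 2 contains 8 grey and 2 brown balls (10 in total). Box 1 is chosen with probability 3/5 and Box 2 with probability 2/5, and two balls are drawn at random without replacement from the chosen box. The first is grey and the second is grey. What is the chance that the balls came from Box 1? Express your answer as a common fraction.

15/239

P(E | Box 1) = 1/36; P(E | Box 2) = 28/45.
P(E) = 3/5·1/36 + 2/5·28/45 = 239/900.
By Bayes' rule, P(Box 1 | E) = 1/60 / 239/900 = 15/239 ≈ 0.0628.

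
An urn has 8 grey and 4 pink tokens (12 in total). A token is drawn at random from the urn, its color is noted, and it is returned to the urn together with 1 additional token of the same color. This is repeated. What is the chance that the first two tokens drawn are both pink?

5/39

After a pink draw the urn holds 5 pink out of 13.
P = (4/12)·(5/13) = 5/39 ≈ 0.1282.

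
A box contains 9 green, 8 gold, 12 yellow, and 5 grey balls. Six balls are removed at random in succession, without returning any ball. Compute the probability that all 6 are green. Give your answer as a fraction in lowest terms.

21/336226

Unordered draws without replacement: count favorable combinations over C(34,6).
Favorable = C(9,6) · C(8,0) · C(12,0) · C(5,0) = 84; total = C(34,6) = 1344904.
P = 84/1344904 = 21/336226 ≈ 0.0001.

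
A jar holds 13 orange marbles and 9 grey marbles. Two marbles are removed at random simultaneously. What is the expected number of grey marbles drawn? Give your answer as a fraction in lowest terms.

By linearity of expectation, E[X] = Σ P(draw i is grey); by symmetry each draw (even without replacement) has P(grey) = 9/22.
E[X] = 2 · 9/22 = 9/11 ≈ 0.8182.

9/11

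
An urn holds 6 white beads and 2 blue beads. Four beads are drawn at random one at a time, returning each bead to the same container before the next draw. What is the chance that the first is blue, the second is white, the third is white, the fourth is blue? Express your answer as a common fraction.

Multiply the conditional probability of each draw in order, with replacement (the composition resets each draw).
P = (2/8) · (6/8) · (6/8) · (2/8) = 9/256 ≈ 0.0352.

9/256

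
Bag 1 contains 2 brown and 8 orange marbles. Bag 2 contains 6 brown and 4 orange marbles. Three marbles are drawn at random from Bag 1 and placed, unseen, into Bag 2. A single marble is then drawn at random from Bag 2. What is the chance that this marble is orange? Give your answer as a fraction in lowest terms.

Condition on how many of the transferred marbles are orange (from Bag 1: 8 orange of 10; then Bag 2 has 13 total).
  1 orange: C(8,1)C(2,2)/C(10,3) = 1/15; then P = 5/13
  2 orange: C(8,2)C(2,1)/C(10,3) = 7/15; then P = 6/13
  3 orange: C(8,3)C(2,0)/C(10,3) = 7/15; then P = 7/13
P(orange from Bag 2) = 32/65 ≈ 0.4923.

32/65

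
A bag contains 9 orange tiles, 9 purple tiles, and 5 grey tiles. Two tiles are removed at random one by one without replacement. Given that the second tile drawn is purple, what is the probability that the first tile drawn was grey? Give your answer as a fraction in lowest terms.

P(first=grey and the second tile drawn is purple) = (5/23)·(9/22) = 45/506.
P(the second tile drawn is purple) = Σ over first color = 81/506 + 36/253 + 45/506 = 9/23.
By Bayes, P(first=grey | the second tile drawn is purple) = 45/506 / 9/23 = 5/22 ≈ 0.2273.

5/22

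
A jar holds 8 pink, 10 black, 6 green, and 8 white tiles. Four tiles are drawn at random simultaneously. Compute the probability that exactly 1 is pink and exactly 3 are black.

Unordered draws without replacement: count favorable combinations over C(32,4).
Favorable = C(8,1) · C(10,3) · C(6,0) · C(8,0) = 960; total = C(32,4) = 35960.
P = 960/35960 = 24/899 ≈ 0.0267.

24/899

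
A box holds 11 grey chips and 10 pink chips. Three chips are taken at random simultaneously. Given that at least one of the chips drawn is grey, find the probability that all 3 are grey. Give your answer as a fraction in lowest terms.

3/22

P(all 3 grey) = C(11,3)/C(21,3) = 33/266; P(at least one grey) = 1 − C(10,3)/C(21,3) = 121/133.
Since 'all 3 grey' ⊆ 'at least one grey', P(all 3 | at least one) = 33/266 / 121/133 = 3/22 ≈ 0.1364.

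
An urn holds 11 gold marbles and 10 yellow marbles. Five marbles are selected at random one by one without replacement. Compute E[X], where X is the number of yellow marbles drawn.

50/21

By linearity of expectation, E[X] = Σ P(draw i is yellow); by symmetry each draw (even without replacement) has P(yellow) = 10/21.
E[X] = 5 · 10/21 = 50/21 ≈ 2.3810.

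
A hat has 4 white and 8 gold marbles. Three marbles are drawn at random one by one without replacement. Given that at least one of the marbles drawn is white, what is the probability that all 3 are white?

1/41

P(all 3 white) = C(4,3)/C(12,3) = 1/55; P(at least one white) = 1 − C(8,3)/C(12,3) = 41/55.
Since 'all 3 white' ⊆ 'at least one white', P(all 3 | at least one) = 1/55 / 41/55 = 1/41 ≈ 0.0244.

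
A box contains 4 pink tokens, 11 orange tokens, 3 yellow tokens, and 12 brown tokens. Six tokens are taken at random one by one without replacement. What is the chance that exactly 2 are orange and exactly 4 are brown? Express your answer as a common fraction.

Unordered draws without replacement: count favorable combinations over C(30,6).
Favorable = C(4,0) · C(11,2) · C(3,0) · C(12,4) = 27225; total = C(30,6) = 593775.
P = 27225/593775 = 121/2639 ≈ 0.0459.

121/2639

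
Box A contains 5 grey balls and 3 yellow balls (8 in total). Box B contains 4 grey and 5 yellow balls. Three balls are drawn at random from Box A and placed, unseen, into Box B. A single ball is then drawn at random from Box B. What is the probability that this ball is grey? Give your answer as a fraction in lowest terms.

47/96

Condition on how many of the transferred balls are grey (from Box A: 5 grey of 8; then Box B has 12 total).
  0 grey: C(5,0)C(3,3)/C(8,3) = 1/56; then P = 4/12
  1 grey: C(5,1)C(3,2)/C(8,3) = 15/56; then P = 5/12
  2 grey: C(5,2)C(3,1)/C(8,3) = 15/28; then P = 6/12
  3 grey: C(5,3)C(3,0)/C(8,3) = 5/28; then P = 7/12
P(grey from Box B) = 47/96 ≈ 0.4896.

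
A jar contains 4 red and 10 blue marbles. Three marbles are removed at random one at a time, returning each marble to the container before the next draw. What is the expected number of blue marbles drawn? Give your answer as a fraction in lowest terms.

By linearity of expectation, E[X] = Σ P(draw i is blue); each independent draw has P(blue) = 10/14.
E[X] = 3 · 10/14 = 15/7 ≈ 2.1429.

15/7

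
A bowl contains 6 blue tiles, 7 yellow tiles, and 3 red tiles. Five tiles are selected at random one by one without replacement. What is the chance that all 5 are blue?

1/728

Unordered draws without replacement: count favorable combinations over C(16,5).
Favorable = C(6,5) · C(7,0) · C(3,0) = 6; total = C(16,5) = 4368.
P = 6/4368 = 1/728 ≈ 0.0014.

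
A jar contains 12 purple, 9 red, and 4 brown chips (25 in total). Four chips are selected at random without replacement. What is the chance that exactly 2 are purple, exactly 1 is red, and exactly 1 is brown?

Unordered draws without replacement: count favorable combinations over C(25,4).
Favorable = C(12,2) · C(9,1) · C(4,1) = 2376; total = C(25,4) = 12650.
P = 2376/12650 = 108/575 ≈ 0.1878.

108/575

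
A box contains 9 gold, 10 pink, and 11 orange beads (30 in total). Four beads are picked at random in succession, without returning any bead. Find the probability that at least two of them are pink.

248/609

Sum the hypergeometric tail for j = 2,…,4 pink beads.
Favorable = C(10,2)·C(20,2) + C(10,3)·C(20,1) + C(10,4)·C(20,0) = 11160; total = C(30,4) = 27405.
P = 11160/27405 = 248/609 ≈ 0.4072.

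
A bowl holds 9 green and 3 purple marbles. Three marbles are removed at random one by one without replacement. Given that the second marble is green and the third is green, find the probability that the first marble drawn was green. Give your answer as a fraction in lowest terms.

7/10

P(first=green and the second marble is green and the third is green) = (9/12)·(8/11)·(7/10) = 21/55.
P(E) = Σ over first color = 21/55 + 9/55 = 6/11.
By Bayes, P(first=green | E) = 21/55 / 6/11 = 7/10 ≈ 0.7000.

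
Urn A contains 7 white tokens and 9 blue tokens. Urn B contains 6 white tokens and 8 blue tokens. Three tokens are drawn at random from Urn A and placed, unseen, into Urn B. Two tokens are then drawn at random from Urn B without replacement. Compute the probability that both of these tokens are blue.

53/170

Condition on how many of the transferred tokens are blue (from Urn A: 9 blue of 16; then Urn B has 17 total).
  0 blue: C(9,0)C(7,3)/C(16,3) = 1/16; then P = C(8,2)/C(17,2) = 7/34
  1 blue: C(9,1)C(7,2)/C(16,3) = 27/80; then P = C(9,2)/C(17,2) = 9/34
  2 blue: C(9,2)C(7,1)/C(16,3) = 9/20; then P = C(10,2)/C(17,2) = 45/136
  3 blue: C(9,3)C(7,0)/C(16,3) = 3/20; then P = C(11,2)/C(17,2) = 55/136
P(both blue) = 53/170 ≈ 0.3118.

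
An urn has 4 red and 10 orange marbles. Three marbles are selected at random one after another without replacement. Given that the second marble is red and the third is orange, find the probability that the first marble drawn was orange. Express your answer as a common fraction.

3/4

P(first=orange and the second marble is red and the third is orange) = (10/14)·(4/13)·(9/12) = 15/91.
P(E) = Σ over first color = 5/91 + 15/91 = 20/91.
By Bayes, P(first=orange | E) = 15/91 / 20/91 = 3/4 ≈ 0.7500.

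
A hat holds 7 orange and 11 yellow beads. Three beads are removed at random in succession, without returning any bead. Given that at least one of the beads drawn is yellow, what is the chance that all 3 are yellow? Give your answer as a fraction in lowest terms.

P(all 3 yellow) = C(11,3)/C(18,3) = 55/272; P(at least one yellow) = 1 − C(7,3)/C(18,3) = 781/816.
Since 'all 3 yellow' ⊆ 'at least one yellow', P(all 3 | at least one) = 55/272 / 781/816 = 15/71 ≈ 0.2113.

15/71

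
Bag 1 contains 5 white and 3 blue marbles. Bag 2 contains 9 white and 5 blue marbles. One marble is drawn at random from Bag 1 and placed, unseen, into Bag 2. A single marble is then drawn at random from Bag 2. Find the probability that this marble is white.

77/120

Condition on how many of the transferred marbles are white (from Bag 1: 5 white of 8; then Bag 2 has 15 total).
  0 white: C(5,0)C(3,1)/C(8,1) = 3/8; then P = 9/15
  1 white: C(5,1)C(3,0)/C(8,1) = 5/8; then P = 10/15
P(white from Bag 2) = 77/120 ≈ 0.6417.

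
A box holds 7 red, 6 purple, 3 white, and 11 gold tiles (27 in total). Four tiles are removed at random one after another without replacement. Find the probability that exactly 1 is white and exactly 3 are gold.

11/390

Unordered draws without replacement: count favorable combinations over C(27,4).
Favorable = C(7,0) · C(6,0) · C(3,1) · C(11,3) = 495; total = C(27,4) = 17550.
P = 495/17550 = 11/390 ≈ 0.0282.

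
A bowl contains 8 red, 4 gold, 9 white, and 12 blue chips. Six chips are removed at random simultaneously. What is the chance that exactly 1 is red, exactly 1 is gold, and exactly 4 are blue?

Unordered draws without replacement: count favorable combinations over C(33,6).
Favorable = C(8,1) · C(4,1) · C(9,0) · C(12,4) = 15840; total = C(33,6) = 1107568.
P = 15840/1107568 = 90/6293 ≈ 0.0143.

90/6293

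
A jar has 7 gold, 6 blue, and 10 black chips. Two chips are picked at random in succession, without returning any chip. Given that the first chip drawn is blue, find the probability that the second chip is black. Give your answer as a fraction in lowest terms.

After removing 1 blue, the jar has 10 black out of 22 remaining.
P(second is black | given) = 10/22 = 5/11 ≈ 0.4545.

5/11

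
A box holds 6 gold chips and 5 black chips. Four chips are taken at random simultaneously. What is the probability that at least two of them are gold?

Sum the hypergeometric tail for j = 2,…,4 gold chips.
Favorable = C(6,2)·C(5,2) + C(6,3)·C(5,1) + C(6,4)·C(5,0) = 265; total = C(11,4) = 330.
P = 265/330 = 53/66 ≈ 0.8030.

53/66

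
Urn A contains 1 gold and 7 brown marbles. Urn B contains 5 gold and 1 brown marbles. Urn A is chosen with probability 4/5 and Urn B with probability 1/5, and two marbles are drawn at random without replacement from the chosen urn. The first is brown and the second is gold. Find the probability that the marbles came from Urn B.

P(E | Urn A) = 1/8; P(E | Urn B) = 1/6.
P(E) = 4/5·1/8 + 1/5·1/6 = 2/15.
By Bayes' rule, P(Urn B | E) = 1/30 / 2/15 = 1/4 ≈ 0.2500.

1/4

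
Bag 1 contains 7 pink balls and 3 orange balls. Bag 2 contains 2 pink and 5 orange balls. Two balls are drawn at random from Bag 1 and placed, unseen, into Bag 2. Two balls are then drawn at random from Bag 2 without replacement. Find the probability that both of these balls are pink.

16/135

Condition on how many of the transferred balls are pink (from Bag 1: 7 pink of 10; then Bag 2 has 9 total).
  0 pink: C(7,0)C(3,2)/C(10,2) = 1/15; then P = C(2,2)/C(9,2) = 1/36
  1 pink: C(7,1)C(3,1)/C(10,2) = 7/15; then P = C(3,2)/C(9,2) = 1/12
  2 pink: C(7,2)C(3,0)/C(10,2) = 7/15; then P = C(4,2)/C(9,2) = 1/6
P(both pink) = 16/135 ≈ 0.1185.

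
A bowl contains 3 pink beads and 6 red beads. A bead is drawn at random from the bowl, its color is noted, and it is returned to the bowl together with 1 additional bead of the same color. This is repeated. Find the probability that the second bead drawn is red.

Condition on the first draw. If first is red (prob 6/9), second-red has prob (7)/(10); if not (prob 3/9), it has prob 6/(10).
P = (6/9)·(7/10) + (3/9)·(6/10) = 2/3 ≈ 0.6667.

2/3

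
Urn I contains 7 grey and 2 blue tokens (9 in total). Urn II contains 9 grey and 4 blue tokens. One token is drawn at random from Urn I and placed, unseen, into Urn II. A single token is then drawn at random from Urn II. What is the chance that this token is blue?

Condition on how many of the transferred tokens are blue (from Urn I: 2 blue of 9; then Urn II has 14 total).
  0 blue: C(2,0)C(7,1)/C(9,1) = 7/9; then P = 4/14
  1 blue: C(2,1)C(7,0)/C(9,1) = 2/9; then P = 5/14
P(blue from Urn II) = 19/63 ≈ 0.3016.

19/63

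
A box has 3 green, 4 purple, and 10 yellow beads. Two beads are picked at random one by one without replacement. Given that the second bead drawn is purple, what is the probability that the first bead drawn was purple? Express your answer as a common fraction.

3/16

P(first=purple and the second bead drawn is purple) = (4/17)·(3/16) = 3/68.
P(the second bead drawn is purple) = Σ over first color = 3/68 + 3/68 + 5/34 = 4/17.
By Bayes, P(first=purple | the second bead drawn is purple) = 3/68 / 4/17 = 3/16 ≈ 0.1875.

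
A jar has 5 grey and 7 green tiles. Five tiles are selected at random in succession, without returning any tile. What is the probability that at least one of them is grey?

257/264

Use the complement: P(at least one grey) = 1 − P(no grey).
P(none) = C(7,5)/C(12,5) = 21/792.
So P = 1 − 21/792 = 257/264 ≈ 0.9735.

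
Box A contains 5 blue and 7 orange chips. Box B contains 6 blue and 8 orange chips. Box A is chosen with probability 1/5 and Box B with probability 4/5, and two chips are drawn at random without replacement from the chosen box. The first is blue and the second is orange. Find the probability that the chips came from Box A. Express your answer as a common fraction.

P(E | Box A) = 35/132; P(E | Box B) = 24/91.
P(E) = 1/5·35/132 + 4/5·24/91 = 15857/60060.
By Bayes' rule, P(Box A | E) = 7/132 / 15857/60060 = 3185/15857 ≈ 0.2009.

3185/15857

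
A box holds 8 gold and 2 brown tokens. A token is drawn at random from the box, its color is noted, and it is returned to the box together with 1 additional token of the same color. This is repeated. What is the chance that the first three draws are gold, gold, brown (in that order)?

Track the composition after each reinforcement of +1.
P = (8/10) · (9/11) · (2/12) = 6/55 ≈ 0.1091.

6/55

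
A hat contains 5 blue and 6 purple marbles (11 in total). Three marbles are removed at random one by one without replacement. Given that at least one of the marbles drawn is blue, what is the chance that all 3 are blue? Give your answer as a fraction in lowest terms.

2/29

P(all 3 blue) = C(5,3)/C(11,3) = 2/33; P(at least one blue) = 1 − C(6,3)/C(11,3) = 29/33.
Since 'all 3 blue' ⊆ 'at least one blue', P(all 3 | at least one) = 2/33 / 29/33 = 2/29 ≈ 0.0690.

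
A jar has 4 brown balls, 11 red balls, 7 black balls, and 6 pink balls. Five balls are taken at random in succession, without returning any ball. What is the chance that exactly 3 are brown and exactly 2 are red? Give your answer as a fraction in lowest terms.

11/4914

Unordered draws without replacement: count favorable combinations over C(28,5).
Favorable = C(4,3) · C(11,2) · C(7,0) · C(6,0) = 220; total = C(28,5) = 98280.
P = 220/98280 = 11/4914 ≈ 0.0022.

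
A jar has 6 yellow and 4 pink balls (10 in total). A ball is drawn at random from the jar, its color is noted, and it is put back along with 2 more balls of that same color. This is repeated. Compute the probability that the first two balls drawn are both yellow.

2/5

After a yellow draw the jar holds 8 yellow out of 12.
P = (6/10)·(8/12) = 2/5 ≈ 0.4000.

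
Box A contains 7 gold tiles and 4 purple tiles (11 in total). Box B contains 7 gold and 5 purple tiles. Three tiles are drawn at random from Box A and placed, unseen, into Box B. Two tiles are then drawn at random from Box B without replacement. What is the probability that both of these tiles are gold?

93/275

Condition on how many of the transferred tiles are gold (from Box A: 7 gold of 11; then Box B has 15 total).
  0 gold: C(7,0)C(4,3)/C(11,3) = 4/165; then P = C(7,2)/C(15,2) = 1/5
  1 gold: C(7,1)C(4,2)/C(11,3) = 14/55; then P = C(8,2)/C(15,2) = 4/15
  2 gold: C(7,2)C(4,1)/C(11,3) = 28/55; then P = C(9,2)/C(15,2) = 12/35
  3 gold: C(7,3)C(4,0)/C(11,3) = 7/33; then P = C(10,2)/C(15,2) = 3/7
P(both gold) = 93/275 ≈ 0.3382.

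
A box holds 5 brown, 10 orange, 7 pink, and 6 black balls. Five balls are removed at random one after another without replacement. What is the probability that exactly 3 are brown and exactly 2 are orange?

5/1092

Unordered draws without replacement: count favorable combinations over C(28,5).
Favorable = C(5,3) · C(10,2) · C(7,0) · C(6,0) = 450; total = C(28,5) = 98280.
P = 450/98280 = 5/1092 ≈ 0.0046.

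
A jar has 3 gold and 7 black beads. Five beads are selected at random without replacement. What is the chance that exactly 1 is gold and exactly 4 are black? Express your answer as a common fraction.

5/12

Unordered draws without replacement: count favorable combinations over C(10,5).
Favorable = C(3,1) · C(7,4) = 105; total = C(10,5) = 252.
P = 105/252 = 5/12 ≈ 0.4167.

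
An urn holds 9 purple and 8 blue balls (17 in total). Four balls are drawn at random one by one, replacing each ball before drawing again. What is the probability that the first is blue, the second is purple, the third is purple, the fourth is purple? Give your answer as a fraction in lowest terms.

5832/83521

Multiply the conditional probability of each draw in order, with replacement (the composition resets each draw).
P = (8/17) · (9/17) · (9/17) · (9/17) = 5832/83521 ≈ 0.0698.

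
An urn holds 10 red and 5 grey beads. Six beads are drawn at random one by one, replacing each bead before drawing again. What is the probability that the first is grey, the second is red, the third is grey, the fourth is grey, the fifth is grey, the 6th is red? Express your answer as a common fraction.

4/729

Multiply the conditional probability of each draw in order, with replacement (the composition resets each draw).
P = (5/15) · (10/15) · (5/15) · (5/15) · (5/15) · (10/15) = 4/729 ≈ 0.0055.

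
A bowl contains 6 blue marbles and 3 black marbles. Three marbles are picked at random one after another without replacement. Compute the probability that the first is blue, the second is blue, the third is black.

5/28

Multiply the conditional probability of each draw in order, without replacement, so each draw removes one from its color and from the total.
P = (6/9) · (5/8) · (3/7) = 5/28 ≈ 0.1786.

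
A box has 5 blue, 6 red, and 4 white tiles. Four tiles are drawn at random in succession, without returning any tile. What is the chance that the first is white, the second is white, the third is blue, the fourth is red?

Multiply the conditional probability of each draw in order, without replacement, so each draw removes one from its color and from the total.
P = (4/15) · (3/14) · (5/13) · (6/12) = 1/91 ≈ 0.0110.

1/91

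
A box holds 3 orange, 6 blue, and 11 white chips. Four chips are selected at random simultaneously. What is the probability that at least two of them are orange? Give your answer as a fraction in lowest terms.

5/57

Sum the hypergeometric tail for j = 2,…,3 orange chips.
Favorable = C(3,2)·C(17,2) + C(3,3)·C(17,1) = 425; total = C(20,4) = 4845.
P = 425/4845 = 5/57 ≈ 0.0877.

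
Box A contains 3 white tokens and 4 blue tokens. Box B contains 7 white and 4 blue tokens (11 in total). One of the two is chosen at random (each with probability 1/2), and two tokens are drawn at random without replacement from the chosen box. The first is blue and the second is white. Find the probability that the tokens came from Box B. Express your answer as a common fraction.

49/104

P(E | Box A) = 2/7; P(E | Box B) = 14/55.
P(E) = 1/2·2/7 + 1/2·14/55 = 104/385.
By Bayes' rule, P(Box B | E) = 7/55 / 104/385 = 49/104 ≈ 0.4712.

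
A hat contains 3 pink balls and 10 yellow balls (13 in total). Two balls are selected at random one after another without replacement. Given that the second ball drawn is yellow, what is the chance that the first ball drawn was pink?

1/4

P(first=pink and the second ball drawn is yellow) = (3/13)·(10/12) = 5/26.
P(the second ball drawn is yellow) = Σ over first color = 5/26 + 15/26 = 10/13.
By Bayes, P(first=pink | the second ball drawn is yellow) = 5/26 / 10/13 = 1/4 ≈ 0.2500.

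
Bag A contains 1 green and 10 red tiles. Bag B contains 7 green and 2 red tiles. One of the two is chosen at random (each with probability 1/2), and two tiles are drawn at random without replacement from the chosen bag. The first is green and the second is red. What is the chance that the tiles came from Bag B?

P(E | Bag A) = 1/11; P(E | Bag B) = 7/36.
P(E) = 1/2·1/11 + 1/2·7/36 = 113/792.
By Bayes' rule, P(Bag B | E) = 7/72 / 113/792 = 77/113 ≈ 0.6814.

77/113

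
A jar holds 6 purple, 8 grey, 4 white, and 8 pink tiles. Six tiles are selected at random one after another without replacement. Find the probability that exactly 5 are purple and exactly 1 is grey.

Unordered draws without replacement: count favorable combinations over C(26,6).
Favorable = C(6,5) · C(8,1) · C(4,0) · C(8,0) = 48; total = C(26,6) = 230230.
P = 48/230230 = 24/115115 ≈ 0.0002.

24/115115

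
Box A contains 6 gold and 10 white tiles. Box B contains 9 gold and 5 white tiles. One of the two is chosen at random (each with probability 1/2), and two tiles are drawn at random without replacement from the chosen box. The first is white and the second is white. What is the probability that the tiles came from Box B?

80/353

P(E | Box A) = 3/8; P(E | Box B) = 10/91.
P(E) = 1/2·3/8 + 1/2·10/91 = 353/1456.
By Bayes' rule, P(Box B | E) = 5/91 / 353/1456 = 80/353 ≈ 0.2266.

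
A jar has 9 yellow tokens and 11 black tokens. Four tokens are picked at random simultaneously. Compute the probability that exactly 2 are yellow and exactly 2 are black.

Unordered draws without replacement: count favorable combinations over C(20,4).
Favorable = C(9,2) · C(11,2) = 1980; total = C(20,4) = 4845.
P = 1980/4845 = 132/323 ≈ 0.4087.

132/323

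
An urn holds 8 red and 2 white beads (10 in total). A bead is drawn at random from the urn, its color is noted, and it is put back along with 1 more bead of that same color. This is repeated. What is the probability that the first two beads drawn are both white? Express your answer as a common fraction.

3/55

After a white draw the urn holds 3 white out of 11.
P = (2/10)·(3/11) = 3/55 ≈ 0.0545.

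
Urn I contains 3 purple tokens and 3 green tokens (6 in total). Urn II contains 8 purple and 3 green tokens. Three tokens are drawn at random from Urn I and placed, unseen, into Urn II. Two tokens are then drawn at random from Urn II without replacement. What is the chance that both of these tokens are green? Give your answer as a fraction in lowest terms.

81/910

Condition on how many of the transferred tokens are green (from Urn I: 3 green of 6; then Urn II has 14 total).
  0 green: C(3,0)C(3,3)/C(6,3) = 1/20; then P = C(3,2)/C(14,2) = 3/91
  1 green: C(3,1)C(3,2)/C(6,3) = 9/20; then P = C(4,2)/C(14,2) = 6/91
  2 green: C(3,2)C(3,1)/C(6,3) = 9/20; then P = C(5,2)/C(14,2) = 10/91
  3 green: C(3,3)C(3,0)/C(6,3) = 1/20; then P = C(6,2)/C(14,2) = 15/91
P(both green) = 81/910 ≈ 0.0890.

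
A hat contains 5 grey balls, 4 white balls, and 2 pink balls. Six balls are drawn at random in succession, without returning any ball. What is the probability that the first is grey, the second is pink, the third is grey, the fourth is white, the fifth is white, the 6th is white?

2/693

Multiply the conditional probability of each draw in order, without replacement, so each draw removes one from its color and from the total.
P = (5/11) · (2/10) · (4/9) · (4/8) · (3/7) · (2/6) = 2/693 ≈ 0.0029.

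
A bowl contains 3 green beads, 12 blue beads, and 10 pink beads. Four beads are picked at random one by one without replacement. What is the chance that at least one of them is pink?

2257/2530

Use the complement: P(at least one pink) = 1 − P(no pink).
P(none) = C(15,4)/C(25,4) = 1365/12650.
So P = 1 − 1365/12650 = 2257/2530 ≈ 0.8921.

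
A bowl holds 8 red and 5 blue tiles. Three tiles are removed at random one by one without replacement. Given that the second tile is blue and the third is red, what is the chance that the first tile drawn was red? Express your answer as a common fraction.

7/11

P(first=red and the second tile is blue and the third is red) = (8/13)·(5/12)·(7/11) = 70/429.
P(E) = Σ over first color = 70/429 + 40/429 = 10/39.
By Bayes, P(first=red | E) = 70/429 / 10/39 = 7/11 ≈ 0.6364.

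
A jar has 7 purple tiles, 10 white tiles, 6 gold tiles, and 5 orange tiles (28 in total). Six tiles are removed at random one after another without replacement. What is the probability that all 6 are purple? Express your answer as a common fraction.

1/53820

Unordered draws without replacement: count favorable combinations over C(28,6).
Favorable = C(7,6) · C(10,0) · C(6,0) · C(5,0) = 7; total = C(28,6) = 376740.
P = 7/376740 = 1/53820 ≈ 0.0000.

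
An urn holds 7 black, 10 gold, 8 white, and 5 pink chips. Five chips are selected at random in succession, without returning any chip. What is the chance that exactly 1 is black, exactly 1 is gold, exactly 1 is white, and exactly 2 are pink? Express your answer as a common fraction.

400/10179

Unordered draws without replacement: count favorable combinations over C(30,5).
Favorable = C(7,1) · C(10,1) · C(8,1) · C(5,2) = 5600; total = C(30,5) = 142506.
P = 5600/142506 = 400/10179 ≈ 0.0393.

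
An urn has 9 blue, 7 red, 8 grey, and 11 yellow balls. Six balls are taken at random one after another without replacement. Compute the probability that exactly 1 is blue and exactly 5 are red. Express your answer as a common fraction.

27/231880

Unordered draws without replacement: count favorable combinations over C(35,6).
Favorable = C(9,1) · C(7,5) · C(8,0) · C(11,0) = 189; total = C(35,6) = 1623160.
P = 189/1623160 = 27/231880 ≈ 0.0001.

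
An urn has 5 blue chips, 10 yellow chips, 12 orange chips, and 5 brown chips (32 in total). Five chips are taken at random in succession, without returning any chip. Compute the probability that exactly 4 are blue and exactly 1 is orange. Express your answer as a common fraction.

15/50344

Unordered draws without replacement: count favorable combinations over C(32,5).
Favorable = C(5,4) · C(10,0) · C(12,1) · C(5,0) = 60; total = C(32,5) = 201376.
P = 60/201376 = 15/50344 ≈ 0.0003.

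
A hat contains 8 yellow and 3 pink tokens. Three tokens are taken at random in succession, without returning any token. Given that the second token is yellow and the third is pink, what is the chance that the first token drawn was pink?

P(first=pink and the second token is yellow and the third is pink) = (3/11)·(8/10)·(2/9) = 8/165.
P(E) = Σ over first color = 28/165 + 8/165 = 12/55.
By Bayes, P(first=pink | E) = 8/165 / 12/55 = 2/9 ≈ 0.2222.

2/9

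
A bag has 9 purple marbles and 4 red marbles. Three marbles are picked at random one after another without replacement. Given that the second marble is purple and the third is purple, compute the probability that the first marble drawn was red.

4/11

P(first=red and the second marble is purple and the third is purple) = (4/13)·(9/12)·(8/11) = 24/143.
P(E) = Σ over first color = 42/143 + 24/143 = 6/13.
By Bayes, P(first=red | E) = 24/143 / 6/13 = 4/11 ≈ 0.3636.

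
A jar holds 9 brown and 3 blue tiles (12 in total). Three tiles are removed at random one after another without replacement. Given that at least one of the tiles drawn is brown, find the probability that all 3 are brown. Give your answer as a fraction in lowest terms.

28/73

P(all 3 brown) = C(9,3)/C(12,3) = 21/55; P(at least one brown) = 1 − C(3,3)/C(12,3) = 219/220.
Since 'all 3 brown' ⊆ 'at least one brown', P(all 3 | at least one) = 21/55 / 219/220 = 28/73 ≈ 0.3836.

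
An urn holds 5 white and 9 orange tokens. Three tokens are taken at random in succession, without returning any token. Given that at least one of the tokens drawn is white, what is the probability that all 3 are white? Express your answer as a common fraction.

1/28

P(all 3 white) = C(5,3)/C(14,3) = 5/182; P(at least one white) = 1 − C(9,3)/C(14,3) = 10/13.
Since 'all 3 white' ⊆ 'at least one white', P(all 3 | at least one) = 5/182 / 10/13 = 1/28 ≈ 0.0357.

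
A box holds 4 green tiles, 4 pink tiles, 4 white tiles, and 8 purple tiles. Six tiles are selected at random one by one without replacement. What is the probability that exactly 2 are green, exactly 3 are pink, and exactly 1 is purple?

Unordered draws without replacement: count favorable combinations over C(20,6).
Favorable = C(4,2) · C(4,3) · C(4,0) · C(8,1) = 192; total = C(20,6) = 38760.
P = 192/38760 = 8/1615 ≈ 0.0050.

8/1615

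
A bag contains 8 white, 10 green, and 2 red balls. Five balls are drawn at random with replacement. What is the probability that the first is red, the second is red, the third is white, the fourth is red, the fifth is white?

Multiply the conditional probability of each draw in order, with replacement (the composition resets each draw).
P = (2/20) · (2/20) · (8/20) · (2/20) · (8/20) = 1/6250 ≈ 0.0002.

1/6250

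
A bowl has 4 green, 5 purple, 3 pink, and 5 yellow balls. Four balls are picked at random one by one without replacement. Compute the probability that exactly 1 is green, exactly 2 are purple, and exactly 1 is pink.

6/119

Unordered draws without replacement: count favorable combinations over C(17,4).
Favorable = C(4,1) · C(5,2) · C(3,1) · C(5,0) = 120; total = C(17,4) = 2380.
P = 120/2380 = 6/119 ≈ 0.0504.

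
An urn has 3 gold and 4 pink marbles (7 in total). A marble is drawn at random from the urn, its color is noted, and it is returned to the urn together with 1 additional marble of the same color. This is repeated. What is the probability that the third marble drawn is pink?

4/7

Sum over the four possibilities for the first two draws (pink/not-pink each), tracking how the pink count and total change by +1 per draw.
P(third is pink) = 4/7 ≈ 0.5714. (In a Pólya urn every draw has the same marginal probability 4/7.)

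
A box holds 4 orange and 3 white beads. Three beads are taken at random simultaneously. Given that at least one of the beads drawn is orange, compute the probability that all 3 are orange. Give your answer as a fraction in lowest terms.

2/17

P(all 3 orange) = C(4,3)/C(7,3) = 4/35; P(at least one orange) = 1 − C(3,3)/C(7,3) = 34/35.
Since 'all 3 orange' ⊆ 'at least one orange', P(all 3 | at least one) = 4/35 / 34/35 = 2/17 ≈ 0.1176.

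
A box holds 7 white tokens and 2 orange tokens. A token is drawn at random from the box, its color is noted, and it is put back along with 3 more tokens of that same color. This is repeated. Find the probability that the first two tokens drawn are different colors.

Either orange then white, or white then orange; after the first draw the total is 12.
P = (2/9)·(7/12) + (7/9)·(2/12) = 7/27 ≈ 0.2593.

7/27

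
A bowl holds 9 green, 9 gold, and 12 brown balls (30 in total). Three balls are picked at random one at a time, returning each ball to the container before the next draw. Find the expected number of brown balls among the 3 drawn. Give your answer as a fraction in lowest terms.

By linearity of expectation, E[X] = Σ P(draw i is brown); each independent draw has P(brown) = 12/30.
E[X] = 3 · 12/30 = 6/5 ≈ 1.2000.

6/5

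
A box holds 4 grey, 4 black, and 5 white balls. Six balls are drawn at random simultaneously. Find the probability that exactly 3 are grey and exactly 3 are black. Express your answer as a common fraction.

Unordered draws without replacement: count favorable combinations over C(13,6).
Favorable = C(4,3) · C(4,3) · C(5,0) = 16; total = C(13,6) = 1716.
P = 16/1716 = 4/429 ≈ 0.0093.

4/429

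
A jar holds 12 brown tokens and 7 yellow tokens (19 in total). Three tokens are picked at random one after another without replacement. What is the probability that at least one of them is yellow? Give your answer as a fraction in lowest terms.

749/969

Use the complement: P(at least one yellow) = 1 − P(no yellow).
P(none) = C(12,3)/C(19,3) = 220/969.
So P = 1 − 220/969 = 749/969 ≈ 0.7730.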